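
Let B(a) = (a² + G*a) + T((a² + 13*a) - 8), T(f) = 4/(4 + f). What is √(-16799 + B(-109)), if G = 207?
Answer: I*√187921258610/2615 ≈ 165.77*I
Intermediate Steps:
B(a) = a² + 4/(-4 + a² + 13*a) + 207*a (B(a) = (a² + 207*a) + 4/(4 + ((a² + 13*a) - 8)) = (a² + 207*a) + 4/(4 + (-8 + a² + 13*a)) = (a² + 207*a) + 4/(-4 + a² + 13*a) = a² + 4/(-4 + a² + 13*a) + 207*a)
√(-16799 + B(-109)) = √(-16799 + (4 - 109*(207 - 109)*(-4 + (-109)² + 13*(-109)))/(-4 + (-109)² + 13*(-109))) = √(-16799 + (4 - 109*98*(-4 + 11881 - 1417))/(-4 + 11881 - 1417)) = √(-16799 + (4 - 109*98*10460)/10460) = √(-16799 + (4 - 111733720)/10460) = √(-16799 + (1/10460)*(-111733716)) = √(-16799 - 27933429/2615) = √(-71862814/2615) = I*√187921258610/2615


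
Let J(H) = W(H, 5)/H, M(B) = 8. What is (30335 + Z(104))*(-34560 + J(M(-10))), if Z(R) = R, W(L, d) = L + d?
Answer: -8415379013/8 ≈ -1.0519e+9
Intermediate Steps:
J(H) = (5 + H)/H (J(H) = (H + 5)/H = (5 + H)/H)
(30335 + Z(104))*(-34560 + J(M(-10))) = (30335 + 104)*(-34560 + (5 + 8)/8) = 30439*(-34560 + (1/8)*13) = 30439*(-34560 + 13/8) = 30439*(-276467/8) = -8415379013/8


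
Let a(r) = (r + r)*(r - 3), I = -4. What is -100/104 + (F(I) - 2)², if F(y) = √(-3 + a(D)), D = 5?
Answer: 521/26 - 4*√17 ≈ 3.5460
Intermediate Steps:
a(r) = 2*r*(-3 + r) (a(r) = (2*r)*(-3 + r) = 2*r*(-3 + r))
F(y) = √17 (F(y) = √(-3 + 2*5*(-3 + 5)) = √(-3 + 2*5*2) = √(-3 + 20) = √17)
-100/104 + (F(I) - 2)² = -100/104 + (√17 - 2)² = -100*1/104 + (-2 + √17)² = -25/26 + (-2 + √17)²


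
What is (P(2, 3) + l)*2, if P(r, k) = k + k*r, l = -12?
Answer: -6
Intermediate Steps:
(P(2, 3) + l)*2 = (3*(1 + 2) - 12)*2 = (3*3 - 12)*2 = (9 - 12)*2 = -3*2 = -6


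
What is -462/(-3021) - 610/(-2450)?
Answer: 99157/246715 ≈ 0.40191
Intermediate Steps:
-462/(-3021) - 610/(-2450) = -462*(-1/3021) - 610*(-1/2450) = 154/1007 + 61/245 = 99157/246715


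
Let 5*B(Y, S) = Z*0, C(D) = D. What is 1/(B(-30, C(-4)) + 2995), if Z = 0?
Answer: 1/2995 ≈ 0.00033389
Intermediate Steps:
B(Y, S) = 0 (B(Y, S) = (0*0)/5 = (1/5)*0 = 0)
1/(B(-30, C(-4)) + 2995) = 1/(0 + 2995) = 1/2995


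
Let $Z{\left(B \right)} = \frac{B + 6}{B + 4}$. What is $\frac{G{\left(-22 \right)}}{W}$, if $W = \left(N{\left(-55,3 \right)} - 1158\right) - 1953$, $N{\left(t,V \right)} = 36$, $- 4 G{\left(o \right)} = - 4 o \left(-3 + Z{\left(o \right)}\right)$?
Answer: $- \frac{418}{27675} \approx -0.015104$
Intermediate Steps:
$Z{\left(B \right)} = \frac{6 + B}{4 + B}$
$G{\left(o \right)} = o \left(-3 + \frac{6 + o}{4 + o}\right)$ ($G{\left(o \right)} = - \frac{- 4 o \left(-3 + \frac{6 + o}{4 + o}\right)}{4} = - \frac{\left(-4\right) o \left(-3 + \frac{6 + o}{4 + o}\right)}{4} = o \left(-3 + \frac{6 + o}{4 + o}\right)$)
$W = -3075$ ($W = \left(36 - 1158\right) - 1953 = -1122 - 1953 = -3075$)
$\frac{G{\left(-22 \right)}}{W} = \frac{\left(-2\right) \left(-22\right) \frac{1}{4 - 22} \left(3 - 22\right)}{-3075} = \left(-2\right) \left(-22\right) \frac{1}{-18} \left(-19\right) \left(- \frac{1}{3075}\right) = \left(-2\right) \left(-22\right) \left(- \frac{1}{18}\right) \left(-19\right) \left(- \frac{1}{3075}\right) = \frac{418}{9} \left(- \frac{1}{3075}\right) = - \frac{418}{27675}$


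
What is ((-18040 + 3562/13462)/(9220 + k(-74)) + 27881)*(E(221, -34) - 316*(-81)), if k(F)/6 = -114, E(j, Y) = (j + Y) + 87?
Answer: 20719337073952595/28727908 ≈ 7.2123e+8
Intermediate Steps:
E(j, Y) = 87 + Y + j (E(j, Y) = (Y + j) + 87 = 87 + Y + j)
k(F) = -684 (k(F) = 6*(-114) = -684)
((-18040 + 3562/13462)/(9220 + k(-74)) + 27881)*(E(221, -34) - 316*(-81)) = ((-18040 + 3562/13462)/(9220 - 684) + 27881)*((87 - 34 + 221) - 316*(-81)) = ((-18040 + 3562*(1/13462))/8536 + 27881)*(274 + 25596) = ((-18040 + 1781/6731)*(1/8536) + 27881)*25870 = (-121425459/6731*1/8536 + 27881)*25870 = (-121425459/57455816 + 27881)*25870 = (1601804180437/57455816)*25870 = 20719337073952595/28727908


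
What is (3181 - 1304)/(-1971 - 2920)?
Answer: -1877/4891 ≈ -0.38377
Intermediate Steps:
(3181 - 1304)/(-1971 - 2920) = 1877/(-4891) = 1877*(-1/4891) = -1877/4891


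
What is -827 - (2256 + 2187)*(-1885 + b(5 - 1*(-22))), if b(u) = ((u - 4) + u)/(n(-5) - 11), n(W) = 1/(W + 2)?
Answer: 142695101/17 ≈ 8.3938e+6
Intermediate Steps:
n(W) = 1/(2 + W)
b(u) = 6/17 - 3*u/17 (b(u) = ((u - 4) + u)/(1/(2 - 5) - 11) = ((-4 + u) + u)/(1/(-3) - 11) = (-4 + 2*u)/(-⅓ - 11) = (-4 + 2*u)/(-34/3) = (-4 + 2*u)*(-3/34) = 6/17 - 3*u/17)
-827 - (2256 + 2187)*(-1885 + b(5 - 1*(-22))) = -827 - (2256 + 2187)*(-1885 + (6/17 - 3*(5 - 1*(-22))/17)) = -827 - 4443*(-1885 + (6/17 - 3*(5 + 22)/17)) = -827 - 4443*(-1885 + (6/17 - 3/17*27)) = -827 - 4443*(-1885 + (6/17 - 81/17)) = -827 - 4443*(-1885 - 75/17) = -827 - 4443*(-32120)/17 = -827 - 1*(-142709160/17) = -827 + 142709160/17 = 142695101/17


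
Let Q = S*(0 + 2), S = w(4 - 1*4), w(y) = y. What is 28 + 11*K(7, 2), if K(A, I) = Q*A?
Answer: 28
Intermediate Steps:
S = 0 (S = 4 - 1*4 = 4 - 4 = 0)
Q = 0 (Q = 0*(0 + 2) = 0*2 = 0)
K(A, I) = 0 (K(A, I) = 0*A = 0)
28 + 11*K(7, 2) = 28 + 11*0 = 28 + 0 = 28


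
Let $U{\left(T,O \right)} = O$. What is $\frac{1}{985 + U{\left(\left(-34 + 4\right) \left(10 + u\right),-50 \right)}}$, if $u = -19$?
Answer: $\frac{1}{935} \approx 0.0010695$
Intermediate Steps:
$\frac{1}{985 + U{\left(\left(-34 + 4\right) \left(10 + u\right),-50 \right)}} = \frac{1}{985 - 50} = \frac{1}{935}$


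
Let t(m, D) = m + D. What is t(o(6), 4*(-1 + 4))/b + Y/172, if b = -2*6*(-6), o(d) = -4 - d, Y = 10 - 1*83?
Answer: -307/774 ≈ -0.39664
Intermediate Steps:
Y = -73 (Y = 10 - 83 = -73)
b = 72 (b = -12*(-6) = 72)
t(m, D) = D + m
t(o(6), 4*(-1 + 4))/b + Y/172 = (4*(-1 + 4) + (-4 - 1*6))/72 - 73/172 = (4*3 + (-4 - 6))*(1/72) - 73*1/172 = (12 - 10)*(1/72) - 73/172 = 2*(1/72) - 73/172 = 1/36 - 73/172 = -307/774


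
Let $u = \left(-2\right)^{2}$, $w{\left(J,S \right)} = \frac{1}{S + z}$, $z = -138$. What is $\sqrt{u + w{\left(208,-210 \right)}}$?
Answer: $\frac{\sqrt{121017}}{174} \approx 1.9993$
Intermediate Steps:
$w{\left(J,S \right)} = \frac{1}{-138 + S}$ ($w{\left(J,S \right)} = \frac{1}{S - 138} = \frac{1}{-138 + S}$)
$u = 4$
$\sqrt{u + w{\left(208,-210 \right)}} = \sqrt{4 + \frac{1}{-138 - 210}} = \sqrt{4 + \frac{1}{-348}} = \sqrt{4 - \frac{1}{348}} = \sqrt{\frac{1391}{348}} = \frac{\sqrt{121017}}{174}$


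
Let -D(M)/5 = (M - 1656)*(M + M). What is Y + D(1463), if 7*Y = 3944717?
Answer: 3387121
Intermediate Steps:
D(M) = -10*M*(-1656 + M) (D(M) = -5*(M - 1656)*(M + M) = -5*(-1656 + M)*2*M = -10*M*(-1656 + M))
Y = 563531 (Y = (1/7)*3944717 = 563531)
Y + D(1463) = 563531 + 10*1463*(1656 - 1*1463) = 563531 + 10*1463*(1656 - 1463) = 563531 + 10*1463*193 = 563531 + 2823590 = 3387121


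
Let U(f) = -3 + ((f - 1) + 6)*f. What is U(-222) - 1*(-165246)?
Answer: 213417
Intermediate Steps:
U(f) = -3 + f*(5 + f) (U(f) = -3 + ((-1 + f) + 6)*f = -3 + (5 + f)*f = -3 + f*(5 + f))
U(-222) - 1*(-165246) = (-3 + (-222)² + 5*(-222)) - 1*(-165246) = (-3 + 49284 - 1110) + 165246 = 48171 + 165246 = 213417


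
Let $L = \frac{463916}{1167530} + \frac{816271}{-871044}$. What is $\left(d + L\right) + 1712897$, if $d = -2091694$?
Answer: $- \frac{192612867259822183}{508485000660} \approx -3.788 \cdot 10^{5}$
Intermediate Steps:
$L = - \frac{274464816163}{508485000660}$ ($L = 463916 \cdot \frac{1}{1167530} + 816271 \left(- \frac{1}{871044}\right) = \frac{231958}{583765} - \frac{816271}{871044} = - \frac{274464816163}{508485000660} \approx -0.53977$)
$\left(d + L\right) + 1712897 = \left(-2091694 - \frac{274464816163}{508485000660}\right) + 1712897 = - \frac{1063595299435334203}{508485000660} + 1712897 = - \frac{192612867259822183}{508485000660}$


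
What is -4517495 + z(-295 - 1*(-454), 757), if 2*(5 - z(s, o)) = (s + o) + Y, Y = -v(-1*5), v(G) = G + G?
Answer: -4517953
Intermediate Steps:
v(G) = 2*G
Y = 10 (Y = -2*(-1*5) = -2*(-5) = -1*(-10) = 10)
z(s, o) = -o/2 - s/2 (z(s, o) = 5 - ((s + o) + 10)/2 = 5 - ((o + s) + 10)/2 = 5 - (10 + o + s)/2 = 5 + (-5 - o/2 - s/2) = -o/2 - s/2)
-4517495 + z(-295 - 1*(-454), 757) = -4517495 + (-½*757 - (-295 - 1*(-454))/2) = -4517495 + (-757/2 - (-295 + 454)/2) = -4517495 + (-757/2 - ½*159) = -4517495 + (-757/2 - 159/2) = -4517495 - 458 = -4517953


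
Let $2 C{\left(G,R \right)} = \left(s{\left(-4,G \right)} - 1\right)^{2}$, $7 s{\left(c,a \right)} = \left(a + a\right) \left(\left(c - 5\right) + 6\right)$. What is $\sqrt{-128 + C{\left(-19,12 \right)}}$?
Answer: $\frac{i \sqrt{2190}}{14} \approx 3.3427 i$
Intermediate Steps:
$s{\left(c,a \right)} = \frac{2 a \left(1 + c\right)}{7}$ ($s{\left(c,a \right)} = \frac{\left(a + a\right) \left(\left(c - 5\right) + 6\right)}{7} = \frac{2 a \left(\left(c - 5\right) + 6\right)}{7} = \frac{2 a \left(\left(-5 + c\right) + 6\right)}{7} = \frac{2 a \left(1 + c\right)}{7}$)
$C{\left(G,R \right)} = \frac{\left(-1 - \frac{6 G}{7}\right)^{2}}{2}$ ($C{\left(G,R \right)} = \frac{\left(\frac{2 G \left(1 - 4\right)}{7} - 1\right)^{2}}{2} = \frac{\left(\frac{2}{7} G \left(-3\right) - 1\right)^{2}}{2} = \frac{\left(- \frac{6 G}{7} - 1\right)^{2}}{2} = \frac{\left(-1 - \frac{6 G}{7}\right)^{2}}{2}$)
$\sqrt{-128 + C{\left(-19,12 \right)}} = \sqrt{-128 + \frac{\left(7 + 6 \left(-19\right)\right)^{2}}{98}} = \sqrt{-128 + \frac{\left(7 - 114\right)^{2}}{98}} = \sqrt{-128 + \frac{\left(-107\right)^{2}}{98}} = \sqrt{-128 + \frac{1}{98} \cdot 11449} = \sqrt{-128 + \frac{11449}{98}} = \sqrt{- \frac{1095}{98}} = \frac{i \sqrt{2190}}{14}$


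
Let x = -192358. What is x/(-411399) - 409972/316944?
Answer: -2991537691/3621956796 ≈ -0.82594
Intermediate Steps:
x/(-411399) - 409972/316944 = -192358/(-411399) - 409972/316944 = -192358*(-1/411399) - 409972*1/316944 = 192358/411399 - 102493/79236 = -2991537691/3621956796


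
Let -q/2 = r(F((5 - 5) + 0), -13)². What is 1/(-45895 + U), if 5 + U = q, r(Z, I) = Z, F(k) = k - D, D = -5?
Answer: -1/45950 ≈ -2.1763e-5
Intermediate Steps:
F(k) = 5 + k (F(k) = k - 1*(-5) = k + 5 = 5 + k)
q = -50 (q = -2*(5 + ((5 - 5) + 0))² = -2*(5 + (0 + 0))² = -2*(5 + 0)² = -2*5² = -2*25 = -50)
U = -55 (U = -5 - 50 = -55)
1/(-45895 + U) = 1/(-45895 - 55) = 1/(-45950) = -1/45950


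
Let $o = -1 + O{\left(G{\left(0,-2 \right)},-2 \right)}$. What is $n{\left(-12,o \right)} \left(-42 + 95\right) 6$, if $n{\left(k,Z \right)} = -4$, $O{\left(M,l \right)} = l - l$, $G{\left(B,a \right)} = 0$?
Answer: $-1272$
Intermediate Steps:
$O{\left(M,l \right)} = 0$
$o = -1$ ($o = -1 + 0 = -1$)
$n{\left(-12,o \right)} \left(-42 + 95\right) 6 = - 4 \left(-42 + 95\right) 6 = \left(-4\right) 53 \cdot 6 = \left(-212\right) 6 = -1272$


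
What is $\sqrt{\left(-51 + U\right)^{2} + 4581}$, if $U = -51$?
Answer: $9 \sqrt{185} \approx 122.41$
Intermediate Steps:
$\sqrt{\left(-51 + U\right)^{2} + 4581} = \sqrt{\left(-51 - 51\right)^{2} + 4581} = \sqrt{\left(-102\right)^{2} + 4581} = \sqrt{10404 + 4581} = \sqrt{14985} = 9 \sqrt{185}$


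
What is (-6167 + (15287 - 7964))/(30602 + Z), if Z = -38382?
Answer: -289/1945 ≈ -0.14859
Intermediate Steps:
(-6167 + (15287 - 7964))/(30602 + Z) = (-6167 + (15287 - 7964))/(30602 - 38382) = (-6167 + 7323)/(-7780) = 1156*(-1/7780) = -289/1945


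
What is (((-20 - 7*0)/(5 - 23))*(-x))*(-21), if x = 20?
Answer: 1400/3 ≈ 466.67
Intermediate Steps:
(((-20 - 7*0)/(5 - 23))*(-x))*(-21) = (((-20 - 7*0)/(5 - 23))*(-1*20))*(-21) = (((-20 + 0)/(-18))*(-20))*(-21) = (-20*(-1/18)*(-20))*(-21) = ((10/9)*(-20))*(-21) = -200/9*(-21) = 1400/3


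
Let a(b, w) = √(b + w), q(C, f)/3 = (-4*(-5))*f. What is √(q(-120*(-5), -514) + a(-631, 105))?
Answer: √(-30840 + I*√526) ≈ 0.0653 + 175.61*I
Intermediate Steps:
q(C, f) = 60*f (q(C, f) = 3*((-4*(-5))*f) = 3*(20*f) = 60*f)
√(q(-120*(-5), -514) + a(-631, 105)) = √(60*(-514) + √(-631 + 105)) = √(-30840 + √(-526)) = √(-30840 + I*√526)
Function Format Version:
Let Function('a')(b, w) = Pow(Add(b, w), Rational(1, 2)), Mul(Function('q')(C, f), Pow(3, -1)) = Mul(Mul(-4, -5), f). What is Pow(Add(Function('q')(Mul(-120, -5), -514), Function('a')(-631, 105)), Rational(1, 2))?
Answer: Pow(Add(-30840, Mul(I, Pow(526, Rational(1, 2)))), Rational(1, 2)) ≈ Add(0.0653, Mul(175.61, I))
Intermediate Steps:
Function('q')(C, f) = Mul(60, f) (Function('q')(C, f) = Mul(3, Mul(Mul(-4, -5), f)) = Mul(3, Mul(20, f)) = Mul(60, f))
Pow(Add(Function('q')(Mul(-120, -5), -514), Function('a')(-631, 105)), Rational(1, 2)) = Pow(Add(Mul(60, -514), Pow(Add(-631, 105), Rational(1, 2))), Rational(1, 2)) = Pow(Add(-30840, Pow(-526, Rational(1, 2))), Rational(1, 2)) = Pow(Add(-30840, Mul(I, Pow(526, Rational(1, 2)))), Rational(1, 2))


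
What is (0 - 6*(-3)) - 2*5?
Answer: 8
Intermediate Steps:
(0 - 6*(-3)) - 2*5 = (0 + 18) - 1*10 = 18 - 10 = 8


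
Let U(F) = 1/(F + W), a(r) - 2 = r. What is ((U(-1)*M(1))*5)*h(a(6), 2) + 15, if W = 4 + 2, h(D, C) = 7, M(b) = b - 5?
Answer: -13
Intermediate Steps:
M(b) = -5 + b
a(r) = 2 + r
W = 6
U(F) = 1/(6 + F) (U(F) = 1/(F + 6) = 1/(6 + F))
((U(-1)*M(1))*5)*h(a(6), 2) + 15 = (((-5 + 1)/(6 - 1))*5)*7 + 15 = ((-4/5)*5)*7 + 15 = (((⅕)*(-4))*5)*7 + 15 = -⅘*5*7 + 15 = -4*7 + 15 = -28 + 15 = -13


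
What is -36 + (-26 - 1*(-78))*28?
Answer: 1420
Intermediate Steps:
-36 + (-26 - 1*(-78))*28 = -36 + (-26 + 78)*28 = -36 + 52*28 = -36 + 1456 = 1420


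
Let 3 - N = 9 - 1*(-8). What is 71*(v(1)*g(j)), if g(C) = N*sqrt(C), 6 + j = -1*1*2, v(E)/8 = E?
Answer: -15904*I*sqrt(2) ≈ -22492.0*I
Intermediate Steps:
v(E) = 8*E
j = -8 (j = -6 - 1*1*2 = -6 - 1*2 = -6 - 2 = -8)
N = -14 (N = 3 - (9 - 1*(-8)) = 3 - (9 + 8) = 3 - 1*17 = 3 - 17 = -14)
g(C) = -14*sqrt(C)
71*(v(1)*g(j)) = 71*((8*1)*(-28*I*sqrt(2))) = 71*(8*(-28*I*sqrt(2))) = 71*(-224*I*sqrt(2)) = -15904*I*sqrt(2)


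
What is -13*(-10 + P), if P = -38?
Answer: 624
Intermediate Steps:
-13*(-10 + P) = -13*(-10 - 38) = -13*(-48) = 624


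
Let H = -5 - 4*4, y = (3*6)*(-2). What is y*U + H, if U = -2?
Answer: 51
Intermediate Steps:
y = -36 (y = 18*(-2) = -36)
H = -21 (H = -5 - 16 = -21)
y*U + H = -36*(-2) - 21 = 72 - 21 = 51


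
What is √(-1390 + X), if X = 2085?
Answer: √695 ≈ 26.363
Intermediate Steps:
√(-1390 + X) = √(-1390 + 2085) = √695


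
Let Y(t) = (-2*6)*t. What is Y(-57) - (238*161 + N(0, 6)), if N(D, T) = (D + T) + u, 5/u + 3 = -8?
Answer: -414035/11 ≈ -37640.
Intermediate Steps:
u = -5/11 (u = 5/(-3 - 8) = 5/(-11) = 5*(-1/11) = -5/11 ≈ -0.45455)
N(D, T) = -5/11 + D + T (N(D, T) = (D + T) - 5/11 = -5/11 + D + T)
Y(t) = -12*t
Y(-57) - (238*161 + N(0, 6)) = -12*(-57) - (238*161 + (-5/11 + 0 + 6)) = 684 - (38318 + 61/11) = 684 - 1*421559/11 = 684 - 421559/11 = -414035/11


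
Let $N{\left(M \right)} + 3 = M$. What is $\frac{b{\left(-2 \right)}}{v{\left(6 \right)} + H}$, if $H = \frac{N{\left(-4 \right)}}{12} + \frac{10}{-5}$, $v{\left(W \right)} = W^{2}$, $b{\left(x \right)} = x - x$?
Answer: $0$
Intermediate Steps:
$b{\left(x \right)} = 0$
$N{\left(M \right)} = -3 + M$
$H = - \frac{31}{12}$ ($H = \frac{-3 - 4}{12} + \frac{10}{-5} = \left(-7\right) \frac{1}{12} + 10 \left(- \frac{1}{5}\right) = - \frac{7}{12} - 2 = - \frac{31}{12} \approx -2.5833$)
$\frac{b{\left(-2 \right)}}{v{\left(6 \right)} + H} = \frac{1}{6^{2} - \frac{31}{12}} \cdot 0 = \frac{1}{36 - \frac{31}{12}} \cdot 0 = \frac{1}{\frac{401}{12}} \cdot 0 = \frac{12}{401} \cdot 0 = 0$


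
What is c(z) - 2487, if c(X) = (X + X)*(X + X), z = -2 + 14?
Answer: -1911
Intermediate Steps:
z = 12
c(X) = 4*X² (c(X) = (2*X)*(2*X) = 4*X²)
c(z) - 2487 = 4*12² - 2487 = 4*144 - 2487 = 576 - 2487 = -1911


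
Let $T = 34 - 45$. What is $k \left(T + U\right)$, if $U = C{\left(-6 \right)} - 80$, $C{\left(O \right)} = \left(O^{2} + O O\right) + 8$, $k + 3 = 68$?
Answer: $-715$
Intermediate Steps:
$k = 65$ ($k = -3 + 68 = 65$)
$C{\left(O \right)} = 8 + 2 O^{2}$ ($C{\left(O \right)} = \left(O^{2} + O^{2}\right) + 8 = 2 O^{2} + 8 = 8 + 2 O^{2}$)
$U = 0$ ($U = \left(8 + 2 \left(-6\right)^{2}\right) - 80 = \left(8 + 2 \cdot 36\right) - 80 = \left(8 + 72\right) - 80 = 80 - 80 = 0$)
$T = -11$
$k \left(T + U\right) = 65 \left(-11 + 0\right) = 65 \left(-11\right) = -715$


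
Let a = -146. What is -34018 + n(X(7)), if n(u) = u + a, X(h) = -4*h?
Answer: -34192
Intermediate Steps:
n(u) = -146 + u (n(u) = u - 146 = -146 + u)
-34018 + n(X(7)) = -34018 + (-146 - 4*7) = -34018 + (-146 - 28) = -34018 - 174 = -34192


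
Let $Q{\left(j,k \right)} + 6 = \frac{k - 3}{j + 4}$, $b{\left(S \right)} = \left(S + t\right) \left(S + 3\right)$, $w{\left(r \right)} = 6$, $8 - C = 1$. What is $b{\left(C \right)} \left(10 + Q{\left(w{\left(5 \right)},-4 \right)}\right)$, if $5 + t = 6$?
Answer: $264$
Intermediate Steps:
$t = 1$ ($t = -5 + 6 = 1$)
$C = 7$ ($C = 8 - 1 = 7$)
$b{\left(S \right)} = \left(1 + S\right) \left(3 + S\right)$ ($b{\left(S \right)} = \left(S + 1\right) \left(S + 3\right) = \left(1 + S\right) \left(3 + S\right)$)
$Q{\left(j,k \right)} = -6 + \frac{-3 + k}{4 + j}$ ($Q{\left(j,k \right)} = -6 + \frac{k - 3}{j + 4} = -6 + \frac{-3 + k}{4 + j}$)
$b{\left(C \right)} \left(10 + Q{\left(w{\left(5 \right)},-4 \right)}\right) = \left(3 + 7^{2} + 4 \cdot 7\right) \left(10 + \frac{-27 - 4 - 36}{4 + 6}\right) = \left(3 + 49 + 28\right) \left(10 + \frac{-27 - 4 - 36}{10}\right) = 80 \left(10 + \frac{1}{10} \left(-67\right)\right) = 80 \left(10 - \frac{67}{10}\right) = 80 \cdot \frac{33}{10} = 264$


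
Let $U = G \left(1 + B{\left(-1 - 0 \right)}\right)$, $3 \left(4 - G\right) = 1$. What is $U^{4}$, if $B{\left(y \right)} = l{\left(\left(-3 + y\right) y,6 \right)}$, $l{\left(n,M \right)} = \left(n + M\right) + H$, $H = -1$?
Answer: $\frac{146410000}{81} \approx 1.8075 \cdot 10^{6}$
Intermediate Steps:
$G = \frac{11}{3}$ ($G = 4 - \frac{1}{3} = \frac{11}{3} \approx 3.6667$)
$l{\left(n,M \right)} = -1 + M + n$ ($l{\left(n,M \right)} = \left(n + M\right) - 1 = \left(M + n\right) - 1 = -1 + M + n$)
$B{\left(y \right)} = 5 + y \left(-3 + y\right)$ ($B{\left(y \right)} = -1 + 6 + \left(-3 + y\right) y = -1 + 6 + y \left(-3 + y\right) = 5 + y \left(-3 + y\right)$)
$U = \frac{110}{3}$ ($U = \frac{11 \left(1 + \left(5 + \left(-1 - 0\right) \left(-3 - 1\right)\right)\right)}{3} = \frac{11 \left(1 + \left(5 + \left(-1 + 0\right) \left(-3 + \left(-1 + 0\right)\right)\right)\right)}{3} = \frac{11 \left(1 + \left(5 - \left(-3 - 1\right)\right)\right)}{3} = \frac{11 \left(1 + \left(5 - -4\right)\right)}{3} = \frac{11 \left(1 + \left(5 + 4\right)\right)}{3} = \frac{11 \left(1 + 9\right)}{3} = \frac{11}{3} \cdot 10 = \frac{110}{3} \approx 36.667$)
$U^{4} = \left(\frac{110}{3}\right)^{4} = \frac{146410000}{81}$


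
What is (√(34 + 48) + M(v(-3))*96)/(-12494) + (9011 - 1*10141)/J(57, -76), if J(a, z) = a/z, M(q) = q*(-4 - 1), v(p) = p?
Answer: 28234280/18741 - √82/12494 ≈ 1506.6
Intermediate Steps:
M(q) = -5*q (M(q) = q*(-5) = -5*q)
(√(34 + 48) + M(v(-3))*96)/(-12494) + (9011 - 1*10141)/J(57, -76) = (√(34 + 48) - 5*(-3)*96)/(-12494) + (9011 - 1*10141)/((57/(-76))) = (√82 + 15*96)*(-1/12494) + (9011 - 10141)/((57*(-1/76))) = (√82 + 1440)*(-1/12494) - 1130/(-¾) = (1440 + √82)*(-1/12494) - 1130*(-4/3) = (-720/6247 - √82/12494) + 4520/3 = 28234280/18741 - √82/12494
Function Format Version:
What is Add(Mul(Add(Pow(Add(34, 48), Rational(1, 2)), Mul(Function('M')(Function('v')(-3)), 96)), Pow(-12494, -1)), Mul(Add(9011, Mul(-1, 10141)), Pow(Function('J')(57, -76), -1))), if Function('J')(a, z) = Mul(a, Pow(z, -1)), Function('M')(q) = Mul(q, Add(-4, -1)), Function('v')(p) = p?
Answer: Add(Rational(28234280, 18741), Mul(Rational(-1, 12494), Pow(82, Rational(1, 2)))) ≈ 1506.6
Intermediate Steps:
Function('M')(q) = Mul(-5, q) (Function('M')(q) = Mul(q, -5) = Mul(-5, q))
Add(Mul(Add(Pow(Add(34, 48), Rational(1, 2)), Mul(Function('M')(Function('v')(-3)), 96)), Pow(-12494, -1)), Mul(Add(9011, Mul(-1, 10141)), Pow(Function('J')(57, -76), -1))) = Add(Mul(Add(Pow(Add(34, 48), Rational(1, 2)), Mul(Mul(-5, -3), 96)), Pow(-12494, -1)), Mul(Add(9011, Mul(-1, 10141)), Pow(Mul(57, Pow(-76, -1)), -1))) = Add(Mul(Add(Pow(82, Rational(1, 2)), Mul(15, 96)), Rational(-1, 12494)), Mul(Add(9011, -10141), Pow(Mul(57, Rational(-1, 76)), -1))) = Add(Mul(Add(Pow(82, Rational(1, 2)), 1440), Rational(-1, 12494)), Mul(-1130, Pow(Rational(-3, 4), -1))) = Add(Mul(Add(1440, Pow(82, Rational(1, 2))), Rational(-1, 12494)), Mul(-1130, Rational(-4, 3))) = Add(Add(Rational(-720, 6247), Mul(Rational(-1, 12494), Pow(82, Rational(1, 2)))), Rational(4520, 3)) = Add(Rational(28234280, 18741), Mul(Rational(-1, 12494), Pow(82, Rational(1, 2))))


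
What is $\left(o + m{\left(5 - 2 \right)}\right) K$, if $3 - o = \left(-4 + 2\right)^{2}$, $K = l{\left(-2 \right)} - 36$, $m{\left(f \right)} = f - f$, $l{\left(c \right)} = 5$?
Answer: $31$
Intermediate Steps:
$m{\left(f \right)} = 0$
$K = -31$ ($K = 5 - 36 = -31$)
$o = -1$ ($o = 3 - \left(-4 + 2\right)^{2} = 3 - \left(-2\right)^{2} = 3 - 4 = -1$)
$\left(o + m{\left(5 - 2 \right)}\right) K = \left(-1 + 0\right) \left(-31\right) = \left(-1\right) \left(-31\right) = 31$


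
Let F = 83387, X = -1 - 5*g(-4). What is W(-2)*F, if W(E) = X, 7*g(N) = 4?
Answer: -2251449/7 ≈ -3.2164e+5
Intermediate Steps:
g(N) = 4/7 (g(N) = (1/7)*4 = 4/7)
X = -27/7 (X = -1 - 5*4/7 = -1 - 20/7 = -27/7 ≈ -3.8571)
W(E) = -27/7
W(-2)*F = -27/7*83387 = -2251449/7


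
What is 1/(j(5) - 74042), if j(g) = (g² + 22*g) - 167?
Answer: -1/74074 ≈ -1.3500e-5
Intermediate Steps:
j(g) = -167 + g² + 22*g
1/(j(5) - 74042) = 1/((-167 + 5² + 22*5) - 74042) = 1/((-167 + 25 + 110) - 74042) = 1/(-32 - 74042) = 1/(-74074) = -1/74074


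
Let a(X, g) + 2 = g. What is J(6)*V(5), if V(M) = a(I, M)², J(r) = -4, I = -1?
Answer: -36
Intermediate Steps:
a(X, g) = -2 + g
V(M) = (-2 + M)²
J(6)*V(5) = -4*(-2 + 5)² = -4*3² = -4*9 = -36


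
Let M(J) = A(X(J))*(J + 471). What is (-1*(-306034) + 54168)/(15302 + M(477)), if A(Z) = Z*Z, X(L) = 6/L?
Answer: 1517711127/64475609 ≈ 23.539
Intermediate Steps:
A(Z) = Z²
M(J) = 36*(471 + J)/J² (M(J) = (6/J)²*(J + 471) = (36/J²)*(471 + J) = 36*(471 + J)/J²)
(-1*(-306034) + 54168)/(15302 + M(477)) = (-1*(-306034) + 54168)/(15302 + 36*(471 + 477)/477²) = (306034 + 54168)/(15302 + 36*(1/227529)*948) = 360202/(15302 + 1264/8427) = 360202/(128951218/8427) = 360202*(8427/128951218) = 1517711127/64475609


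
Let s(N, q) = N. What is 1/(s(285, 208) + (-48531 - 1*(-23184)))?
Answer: -1/25062 ≈ -3.9901e-5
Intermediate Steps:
1/(s(285, 208) + (-48531 - 1*(-23184))) = 1/(285 + (-48531 - 1*(-23184))) = 1/(285 + (-48531 + 23184)) = 1/(285 - 25347) = 1/(-25062) = -1/25062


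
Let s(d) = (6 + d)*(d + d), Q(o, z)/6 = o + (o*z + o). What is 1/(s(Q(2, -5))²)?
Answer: 1/4665600 ≈ 2.1433e-7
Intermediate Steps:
Q(o, z) = 12*o + 6*o*z (Q(o, z) = 6*(o + (o*z + o)) = 6*(o + (o + o*z)) = 6*(2*o + o*z) = 12*o + 6*o*z)
s(d) = 2*d*(6 + d) (s(d) = (6 + d)*(2*d) = 2*d*(6 + d))
1/(s(Q(2, -5))²) = 1/((2*(6*2*(2 - 5))*(6 + 6*2*(2 - 5)))²) = 1/((2*(6*2*(-3))*(6 + 6*2*(-3)))²) = 1/((2*(-36)*(6 - 36))²) = 1/((2*(-36)*(-30))²) = 1/(2160²) = 1/4665600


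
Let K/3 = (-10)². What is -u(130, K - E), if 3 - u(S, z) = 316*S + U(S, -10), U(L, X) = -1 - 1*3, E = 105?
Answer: 41073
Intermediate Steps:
K = 300 (K = 3*(-10)² = 3*100 = 300)
U(L, X) = -4 (U(L, X) = -1 - 3 = -4)
u(S, z) = 7 - 316*S (u(S, z) = 3 - (316*S - 4) = 3 - (-4 + 316*S) = 3 + (4 - 316*S) = 7 - 316*S)
-u(130, K - E) = -(7 - 316*130) = -(7 - 41080) = -1*(-41073) = 41073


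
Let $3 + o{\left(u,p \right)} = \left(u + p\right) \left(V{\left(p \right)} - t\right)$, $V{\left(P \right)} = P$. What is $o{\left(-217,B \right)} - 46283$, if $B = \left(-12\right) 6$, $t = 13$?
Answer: $-21721$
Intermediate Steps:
$B = -72$
$o{\left(u,p \right)} = -3 + \left(-13 + p\right) \left(p + u\right)$ ($o{\left(u,p \right)} = -3 + \left(u + p\right) \left(p - 13\right) = -3 + \left(p + u\right) \left(p - 13\right) = -3 + \left(p + u\right) \left(-13 + p\right) = -3 + \left(-13 + p\right) \left(p + u\right)$)
$o{\left(-217,B \right)} - 46283 = \left(-3 + \left(-72\right)^{2} - -936 - -2821 - -15624\right) - 46283 = \left(-3 + 5184 + 936 + 2821 + 15624\right) - 46283 = 24562 - 46283 = -21721$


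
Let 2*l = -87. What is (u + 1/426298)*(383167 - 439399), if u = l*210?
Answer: 109490233350564/213149 ≈ 5.1368e+8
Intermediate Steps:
l = -87/2 (l = (1/2)*(-87) = -87/2 ≈ -43.500)
u = -9135 (u = -87/2*210 = -9135)
(u + 1/426298)*(383167 - 439399) = (-9135 + 1/426298)*(383167 - 439399) = (-9135 + 1/426298)*(-56232) = -3894232229/426298*(-56232) = 109490233350564/213149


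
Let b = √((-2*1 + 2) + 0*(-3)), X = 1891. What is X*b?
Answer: 0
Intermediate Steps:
b = 0 (b = √((-2 + 2) + 0) = √(0 + 0) = √0 = 0)
X*b = 1891*0 = 0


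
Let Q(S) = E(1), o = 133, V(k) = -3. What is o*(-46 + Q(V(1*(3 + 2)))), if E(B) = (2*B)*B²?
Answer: -5852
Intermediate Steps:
E(B) = 2*B³
Q(S) = 2 (Q(S) = 2*1³ = 2*1 = 2)
o*(-46 + Q(V(1*(3 + 2)))) = 133*(-46 + 2) = 133*(-44) = -5852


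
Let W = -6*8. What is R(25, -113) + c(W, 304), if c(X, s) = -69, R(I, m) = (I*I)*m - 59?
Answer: -70753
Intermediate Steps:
W = -48
R(I, m) = -59 + m*I**2 (R(I, m) = I**2*m - 59 = m*I**2 - 59 = -59 + m*I**2)
R(25, -113) + c(W, 304) = (-59 - 113*25**2) - 69 = (-59 - 113*625) - 69 = (-59 - 70625) - 69 = -70684 - 69 = -70753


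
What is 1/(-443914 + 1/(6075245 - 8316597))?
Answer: -2241352/994967531729 ≈ -2.2527e-6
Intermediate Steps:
1/(-443914 + 1/(6075245 - 8316597)) = 1/(-443914 + 1/(-2241352)) = 1/(-443914 - 1/2241352) = 1/(-994967531729/2241352) = -2241352/994967531729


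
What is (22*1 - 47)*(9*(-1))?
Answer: 225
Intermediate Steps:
(22*1 - 47)*(9*(-1)) = (22 - 47)*(-9) = -25*(-9) = 225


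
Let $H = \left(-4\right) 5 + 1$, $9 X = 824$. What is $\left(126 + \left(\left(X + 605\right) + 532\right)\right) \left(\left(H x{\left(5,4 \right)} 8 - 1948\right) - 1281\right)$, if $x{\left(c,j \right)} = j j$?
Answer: $-7668139$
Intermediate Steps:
$X = \frac{824}{9}$ ($X = \frac{1}{9} \cdot 824 = \frac{824}{9} \approx 91.556$)
$x{\left(c,j \right)} = j^{2}$
$H = -19$ ($H = -20 + 1 = -19$)
$\left(126 + \left(\left(X + 605\right) + 532\right)\right) \left(\left(H x{\left(5,4 \right)} 8 - 1948\right) - 1281\right) = \left(126 + \left(\left(\frac{824}{9} + 605\right) + 532\right)\right) \left(\left(- 19 \cdot 4^{2} \cdot 8 - 1948\right) - 1281\right) = \left(126 + \left(\frac{6269}{9} + 532\right)\right) \left(\left(\left(-19\right) 16 \cdot 8 - 1948\right) - 1281\right) = \left(126 + \frac{11057}{9}\right) \left(\left(\left(-304\right) 8 - 1948\right) - 1281\right) = \frac{12191 \left(\left(-2432 - 1948\right) - 1281\right)}{9} = \frac{12191 \left(-4380 - 1281\right)}{9} = \frac{12191}{9} \left(-5661\right) = -7668139$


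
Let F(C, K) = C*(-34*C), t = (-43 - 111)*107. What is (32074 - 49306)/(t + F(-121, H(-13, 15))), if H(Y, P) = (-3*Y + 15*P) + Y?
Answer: 359/10714 ≈ 0.033508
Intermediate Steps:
H(Y, P) = -2*Y + 15*P
t = -16478 (t = -154*107 = -16478)
F(C, K) = -34*C²
(32074 - 49306)/(t + F(-121, H(-13, 15))) = (32074 - 49306)/(-16478 - 34*(-121)²) = -17232/(-16478 - 34*14641) = -17232/(-16478 - 497794) = -17232/(-514272) = -17232*(-1/514272) = 359/10714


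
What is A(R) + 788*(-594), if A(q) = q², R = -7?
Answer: -468023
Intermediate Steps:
A(R) + 788*(-594) = (-7)² + 788*(-594) = 49 - 468072 = -468023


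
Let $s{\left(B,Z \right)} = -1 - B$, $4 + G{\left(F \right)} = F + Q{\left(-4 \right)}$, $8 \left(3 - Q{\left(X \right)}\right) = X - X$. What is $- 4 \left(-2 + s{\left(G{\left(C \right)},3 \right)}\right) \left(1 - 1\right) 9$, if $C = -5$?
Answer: $0$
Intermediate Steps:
$Q{\left(X \right)} = 3$ ($Q{\left(X \right)} = 3 - \frac{X - X}{8} = 3 - 0 = 3 + 0 = 3$)
$G{\left(F \right)} = -1 + F$ ($G{\left(F \right)} = -4 + \left(F + 3\right) = -4 + \left(3 + F\right) = -1 + F$)
$- 4 \left(-2 + s{\left(G{\left(C \right)},3 \right)}\right) \left(1 - 1\right) 9 = - 4 \left(-2 - -5\right) \left(1 - 1\right) 9 = - 4 \left(-2 - -5\right) 0 \cdot 9 = - 4 \left(-2 + \left(-1 + 6\right)\right) 0 \cdot 9 = - 4 \left(-2 + 5\right) 0 \cdot 9 = - 4 \cdot 3 \cdot 0 \cdot 9 = \left(-4\right) 0 \cdot 9 = 0 \cdot 9 = 0$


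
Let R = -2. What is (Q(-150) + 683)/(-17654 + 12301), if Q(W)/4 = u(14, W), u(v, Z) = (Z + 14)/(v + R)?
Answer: -1913/16059 ≈ -0.11912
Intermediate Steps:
u(v, Z) = (14 + Z)/(-2 + v) (u(v, Z) = (Z + 14)/(v - 2) = (14 + Z)/(-2 + v))
Q(W) = 14/3 + W/3 (Q(W) = 4*((14 + W)/(-2 + 14)) = 4*((14 + W)/12) = 4*(7/6 + W/12) = 14/3 + W/3)
(Q(-150) + 683)/(-17654 + 12301) = ((14/3 + (⅓)*(-150)) + 683)/(-17654 + 12301) = ((14/3 - 50) + 683)/(-5353) = (-136/3 + 683)*(-1/5353) = (1913/3)*(-1/5353) = -1913/16059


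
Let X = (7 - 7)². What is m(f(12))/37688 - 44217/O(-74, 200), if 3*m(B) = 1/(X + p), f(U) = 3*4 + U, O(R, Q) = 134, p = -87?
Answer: -217471763695/659050056 ≈ -329.98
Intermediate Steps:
X = 0 (X = 0² = 0)
f(U) = 12 + U
m(B) = -1/261 (m(B) = 1/(3*(0 - 87)) = (⅓)/(-87) = (⅓)*(-1/87) = -1/261)
m(f(12))/37688 - 44217/O(-74, 200) = -1/261/37688 - 44217/134 = -1/261*1/37688 - 44217*1/134 = -1/9836568 - 44217/134 = -217471763695/659050056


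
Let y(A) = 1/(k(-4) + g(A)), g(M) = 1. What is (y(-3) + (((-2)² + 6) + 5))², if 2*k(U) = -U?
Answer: 2116/9 ≈ 235.11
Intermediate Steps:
k(U) = -U/2 (k(U) = (-U)/2 = -U/2)
y(A) = ⅓ (y(A) = 1/(-½*(-4) + 1) = 1/(2 + 1) = 1/3 = ⅓)
(y(-3) + (((-2)² + 6) + 5))² = (⅓ + (((-2)² + 6) + 5))² = (⅓ + ((4 + 6) + 5))² = (⅓ + (10 + 5))² = (⅓ + 15)² = (46/3)² = 2116/9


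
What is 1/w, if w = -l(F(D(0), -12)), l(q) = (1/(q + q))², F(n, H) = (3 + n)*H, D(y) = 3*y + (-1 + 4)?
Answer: -20736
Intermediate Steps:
D(y) = 3 + 3*y (D(y) = 3*y + 3 = 3 + 3*y)
F(n, H) = H*(3 + n)
l(q) = 1/(4*q²) (l(q) = (1/(2*q))² = 1/(4*q²))
w = -1/20736 (w = -1/(4*(-12*(3 + (3 + 3*0)))²) = -1/(4*(-12*(3 + (3 + 0)))²) = -1/(4*(-12*(3 + 3))²) = -1/(4*(-12*6)²) = -1/(4*(-72)²) = -1/(4*5184) = -1*1/20736 = -1/20736 ≈ -4.8225e-5)
1/w = 1/(-1/20736) = -20736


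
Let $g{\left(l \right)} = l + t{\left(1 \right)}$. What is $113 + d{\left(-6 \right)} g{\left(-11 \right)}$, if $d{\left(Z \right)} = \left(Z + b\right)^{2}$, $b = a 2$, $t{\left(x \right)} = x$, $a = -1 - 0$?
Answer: $-527$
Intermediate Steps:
$a = -1$ ($a = -1 + 0 = -1$)
$b = -2$ ($b = \left(-1\right) 2 = -2$)
$g{\left(l \right)} = 1 + l$ ($g{\left(l \right)} = l + 1 = 1 + l$)
$d{\left(Z \right)} = \left(-2 + Z\right)^{2}$ ($d{\left(Z \right)} = \left(Z - 2\right)^{2} = \left(-2 + Z\right)^{2}$)
$113 + d{\left(-6 \right)} g{\left(-11 \right)} = 113 + \left(-2 - 6\right)^{2} \left(1 - 11\right) = 113 + \left(-8\right)^{2} \left(-10\right) = 113 + 64 \left(-10\right) = 113 - 640 = -527$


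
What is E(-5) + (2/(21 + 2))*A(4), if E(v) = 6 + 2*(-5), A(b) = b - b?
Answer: -4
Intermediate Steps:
A(b) = 0
E(v) = -4 (E(v) = 6 - 10 = -4)
E(-5) + (2/(21 + 2))*A(4) = -4 + (2/(21 + 2))*0 = -4 + (2/23)*0 = -4 + 0 = -4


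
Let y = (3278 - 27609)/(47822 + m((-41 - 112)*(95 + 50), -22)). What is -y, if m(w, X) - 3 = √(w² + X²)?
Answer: 1163630075/1795055916 - 24331*√492174709/1795055916 ≈ 0.34754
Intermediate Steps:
m(w, X) = 3 + √(X² + w²) (m(w, X) = 3 + √(w² + X²) = 3 + √(X² + w²))
y = -24331/(47825 + √492174709) (y = (3278 - 27609)/(47822 + (3 + √((-22)² + ((-41 - 112)*(95 + 50))²))) = -24331/(47822 + (3 + √(484 + (-153*145)²))) = -24331/(47822 + (3 + √(484 + (-22185)²))) = -24331/(47822 + (3 + √(484 + 492174225))) = -24331/(47822 + (3 + √492174709)) = -24331/(47825 + √492174709) ≈ -0.34754)
-y = -(-1163630075/1795055916 + 24331*√492174709/1795055916) = 1163630075/1795055916 - 24331*√492174709/1795055916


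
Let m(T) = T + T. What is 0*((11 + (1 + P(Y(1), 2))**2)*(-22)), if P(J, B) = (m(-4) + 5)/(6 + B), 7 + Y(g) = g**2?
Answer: 0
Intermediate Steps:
Y(g) = -7 + g**2
m(T) = 2*T
P(J, B) = -3/(6 + B) (P(J, B) = (2*(-4) + 5)/(6 + B) = (-8 + 5)/(6 + B) = -3/(6 + B))
0*((11 + (1 + P(Y(1), 2))**2)*(-22)) = 0*((11 + (1 - 3/(6 + 2))**2)*(-22)) = 0*((11 + (1 - 3/8)**2)*(-22)) = 0*((11 + (5/8)**2)*(-22)) = 0*((11 + 25/64)*(-22)) = 0*((729/64)*(-22)) = 0*(-8019/32) = 0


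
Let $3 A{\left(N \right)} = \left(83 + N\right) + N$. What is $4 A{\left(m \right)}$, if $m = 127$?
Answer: $\frac{1348}{3} \approx 449.33$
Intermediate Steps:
$A{\left(N \right)} = \frac{83}{3} + \frac{2 N}{3}$ ($A{\left(N \right)} = \frac{\left(83 + N\right) + N}{3} = \frac{83 + 2 N}{3} = \frac{83}{3} + \frac{2 N}{3}$)
$4 A{\left(m \right)} = 4 \left(\frac{83}{3} + \frac{2}{3} \cdot 127\right) = 4 \left(\frac{83}{3} + \frac{254}{3}\right) = 4 \cdot \frac{337}{3} = \frac{1348}{3}$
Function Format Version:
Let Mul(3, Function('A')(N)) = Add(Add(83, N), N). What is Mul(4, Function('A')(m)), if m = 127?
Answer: Rational(1348, 3) ≈ 449.33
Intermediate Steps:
Function('A')(N) = Add(Rational(83, 3), Mul(Rational(2, 3), N)) (Function('A')(N) = Mul(Rational(1, 3), Add(Add(83, N), N)) = Mul(Rational(1, 3), Add(83, Mul(2, N))) = Add(Rational(83, 3), Mul(Rational(2, 3), N)))
Mul(4, Function('A')(m)) = Mul(4, Add(Rational(83, 3), Mul(Rational(2, 3), 127))) = Mul(4, Add(Rational(83, 3), Rational(254, 3))) = Mul(4, Rational(337, 3)) = Rational(1348, 3)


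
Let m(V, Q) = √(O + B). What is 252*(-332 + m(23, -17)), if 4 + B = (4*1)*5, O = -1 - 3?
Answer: -83664 + 504*√3 ≈ -82791.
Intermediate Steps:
O = -4
B = 16 (B = -4 + (4*1)*5 = -4 + 4*5 = -4 + 20 = 16)
m(V, Q) = 2*√3 (m(V, Q) = √(-4 + 16) = √12 = 2*√3)
252*(-332 + m(23, -17)) = 252*(-332 + 2*√3) = -83664 + 504*√3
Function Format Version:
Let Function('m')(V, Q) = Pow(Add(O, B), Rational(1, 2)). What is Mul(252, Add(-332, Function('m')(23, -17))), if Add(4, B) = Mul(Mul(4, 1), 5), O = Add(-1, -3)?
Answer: Add(-83664, Mul(504, Pow(3, Rational(1, 2)))) ≈ -82791.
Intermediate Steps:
O = -4
B = 16 (B = Add(-4, Mul(Mul(4, 1), 5)) = Add(-4, Mul(4, 5)) = Add(-4, 20) = 16)
Function('m')(V, Q) = Mul(2, Pow(3, Rational(1, 2))) (Function('m')(V, Q) = Pow(Add(-4, 16), Rational(1, 2)) = Pow(12, Rational(1, 2)) = Mul(2, Pow(3, Rational(1, 2))))
Mul(252, Add(-332, Function('m')(23, -17))) = Mul(252, Add(-332, Mul(2, Pow(3, Rational(1, 2))))) = Add(-83664, Mul(504, Pow(3, Rational(1, 2))))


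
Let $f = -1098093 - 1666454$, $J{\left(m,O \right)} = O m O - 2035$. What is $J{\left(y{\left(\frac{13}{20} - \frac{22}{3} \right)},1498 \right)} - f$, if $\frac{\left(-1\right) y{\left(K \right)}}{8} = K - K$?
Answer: $2762512$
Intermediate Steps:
$y{\left(K \right)} = 0$ ($y{\left(K \right)} = - 8 \left(K - K\right) = \left(-8\right) 0 = 0$)
$J{\left(m,O \right)} = -2035 + m O^{2}$ ($J{\left(m,O \right)} = m O^{2} - 2035 = -2035 + m O^{2}$)
$f = -2764547$
$J{\left(y{\left(\frac{13}{20} - \frac{22}{3} \right)},1498 \right)} - f = \left(-2035 + 0 \cdot 1498^{2}\right) - -2764547 = \left(-2035 + 0 \cdot 2244004\right) + 2764547 = \left(-2035 + 0\right) + 2764547 = -2035 + 2764547 = 2762512$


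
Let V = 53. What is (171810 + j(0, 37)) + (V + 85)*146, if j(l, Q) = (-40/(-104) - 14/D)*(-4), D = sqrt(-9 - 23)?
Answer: 2495434/13 - 7*I*sqrt(2) ≈ 1.9196e+5 - 9.8995*I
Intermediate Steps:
D = 4*I*sqrt(2) (D = sqrt(-32) = 4*I*sqrt(2) ≈ 5.6569*I)
j(l, Q) = -20/13 - 7*I*sqrt(2) (j(l, Q) = (-40/(-104) - 14*(-I*sqrt(2)/8))*(-4) = (-40*(-1/104) - (-7)*I*sqrt(2)/4)*(-4) = (5/13 + 7*I*sqrt(2)/4)*(-4) = -20/13 - 7*I*sqrt(2))
(171810 + j(0, 37)) + (V + 85)*146 = (171810 + (-20/13 - 7*I*sqrt(2))) + (53 + 85)*146 = (2233510/13 - 7*I*sqrt(2)) + 138*146 = (2233510/13 - 7*I*sqrt(2)) + 20148 = 2495434/13 - 7*I*sqrt(2)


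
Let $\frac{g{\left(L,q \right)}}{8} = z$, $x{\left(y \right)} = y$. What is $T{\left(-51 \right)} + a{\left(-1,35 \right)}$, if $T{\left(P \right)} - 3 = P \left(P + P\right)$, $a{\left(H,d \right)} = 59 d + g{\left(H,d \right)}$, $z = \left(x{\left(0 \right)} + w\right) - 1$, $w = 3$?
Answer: $7286$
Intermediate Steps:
$z = 2$ ($z = \left(0 + 3\right) - 1 = 3 - 1 = 2$)
$g{\left(L,q \right)} = 16$ ($g{\left(L,q \right)} = 8 \cdot 2 = 16$)
$a{\left(H,d \right)} = 16 + 59 d$ ($a{\left(H,d \right)} = 59 d + 16 = 16 + 59 d$)
$T{\left(P \right)} = 3 + 2 P^{2}$ ($T{\left(P \right)} = 3 + P \left(P + P\right) = 3 + P 2 P = 3 + 2 P^{2}$)
$T{\left(-51 \right)} + a{\left(-1,35 \right)} = \left(3 + 2 \left(-51\right)^{2}\right) + \left(16 + 59 \cdot 35\right) = \left(3 + 2 \cdot 2601\right) + \left(16 + 2065\right) = \left(3 + 5202\right) + 2081 = 5205 + 2081 = 7286$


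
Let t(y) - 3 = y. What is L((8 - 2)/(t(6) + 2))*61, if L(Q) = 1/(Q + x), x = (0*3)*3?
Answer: 671/6 ≈ 111.83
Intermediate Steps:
x = 0 (x = 0*3 = 0)
t(y) = 3 + y
L(Q) = 1/Q (L(Q) = 1/(Q + 0) = 1/Q)
L((8 - 2)/(t(6) + 2))*61 = 61/((8 - 2)/((3 + 6) + 2)) = 61/(6/(9 + 2)) = 61/(6/11) = (11/6)*61 = 671/6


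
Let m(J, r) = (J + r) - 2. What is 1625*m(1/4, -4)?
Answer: -37375/4 ≈ -9343.8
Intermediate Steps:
m(J, r) = -2 + J + r
1625*m(1/4, -4) = 1625*(-2 + 1/4 - 4) = 1625*(-2 + ¼ - 4) = 1625*(-23/4) = -37375/4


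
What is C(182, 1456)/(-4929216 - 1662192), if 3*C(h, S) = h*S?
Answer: -16562/1235889 ≈ -0.013401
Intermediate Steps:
C(h, S) = S*h/3 (C(h, S) = (h*S)/3 = (S*h)/3 = S*h/3)
C(182, 1456)/(-4929216 - 1662192) = ((⅓)*1456*182)/(-4929216 - 1662192) = (264992/3)/(-6591408) = (264992/3)*(-1/6591408) = -16562/1235889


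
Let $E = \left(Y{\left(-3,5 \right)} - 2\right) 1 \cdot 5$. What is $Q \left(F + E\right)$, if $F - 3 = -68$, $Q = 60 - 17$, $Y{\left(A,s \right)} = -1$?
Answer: $-3440$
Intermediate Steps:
$Q = 43$
$F = -65$ ($F = 3 - 68 = -65$)
$E = -15$ ($E = \left(-1 - 2\right) 1 \cdot 5 = \left(-3\right) 5 = -15$)
$Q \left(F + E\right) = 43 \left(-65 - 15\right) = 43 \left(-80\right) = -3440$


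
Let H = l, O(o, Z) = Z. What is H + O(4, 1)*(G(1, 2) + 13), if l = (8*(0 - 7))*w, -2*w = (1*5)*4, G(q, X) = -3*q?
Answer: 570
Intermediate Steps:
w = -10 (w = -1*5*4/2 = -5*4/2 = -1/2*20 = -10)
l = 560 (l = (8*(0 - 7))*(-10) = (8*(-7))*(-10) = -56*(-10) = 560)
H = 560
H + O(4, 1)*(G(1, 2) + 13) = 560 + 1*(-3*1 + 13) = 560 + 1*(-3 + 13) = 560 + 1*10 = 560 + 10 = 570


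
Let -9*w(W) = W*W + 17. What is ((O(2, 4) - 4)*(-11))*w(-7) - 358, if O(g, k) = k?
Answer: -358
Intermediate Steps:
w(W) = -17/9 - W²/9 (w(W) = -(W*W + 17)/9 = -(W² + 17)/9 = -(17 + W²)/9 = -17/9 - W²/9)
((O(2, 4) - 4)*(-11))*w(-7) - 358 = ((4 - 4)*(-11))*(-17/9 - ⅑*(-7)²) - 358 = (0*(-11))*(-17/9 - ⅑*49) - 358 = 0*(-17/9 - 49/9) - 358 = 0*(-22/3) - 358 = 0 - 358 = -358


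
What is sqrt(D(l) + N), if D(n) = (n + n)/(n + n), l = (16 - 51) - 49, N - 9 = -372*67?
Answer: I*sqrt(24914) ≈ 157.84*I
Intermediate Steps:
N = -24915 (N = 9 - 372*67 = 9 - 24924 = -24915)
l = -84 (l = -35 - 49 = -84)
D(n) = 1 (D(n) = (2*n)/((2*n)) = (2*n)*(1/(2*n)) = 1)
sqrt(D(l) + N) = sqrt(1 - 24915) = sqrt(-24914) = I*sqrt(24914)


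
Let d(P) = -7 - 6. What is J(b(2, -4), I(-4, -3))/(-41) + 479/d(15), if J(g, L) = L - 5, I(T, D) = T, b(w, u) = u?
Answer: -19522/533 ≈ -36.627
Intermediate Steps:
d(P) = -13
J(g, L) = -5 + L
J(b(2, -4), I(-4, -3))/(-41) + 479/d(15) = (-5 - 4)/(-41) + 479/(-13) = -9*(-1/41) + 479*(-1/13) = 9/41 - 479/13 = -19522/533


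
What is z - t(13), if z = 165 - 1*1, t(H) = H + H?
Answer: 138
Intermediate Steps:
t(H) = 2*H
z = 164 (z = 165 - 1 = 164)
z - t(13) = 164 - 2*13 = 164 - 1*26 = 164 - 26 = 138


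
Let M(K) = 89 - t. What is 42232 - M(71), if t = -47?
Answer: 42096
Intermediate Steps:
M(K) = 136 (M(K) = 89 - 1*(-47) = 89 + 47 = 136)
42232 - M(71) = 42232 - 1*136 = 42232 - 136 = 42096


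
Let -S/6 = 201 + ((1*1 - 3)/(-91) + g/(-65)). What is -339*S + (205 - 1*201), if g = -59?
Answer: 186881672/455 ≈ 4.1073e+5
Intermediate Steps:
S = -551268/455 (S = -6*(201 + ((1*1 - 3)/(-91) - 59/(-65))) = -6*(201 + ((1 - 3)*(-1/91) - 59*(-1/65))) = -6*(201 + (-2*(-1/91) + 59/65)) = -6*(201 + (2/91 + 59/65)) = -6*(201 + 423/455) = -6*91878/455 = -551268/455 ≈ -1211.6)
-339*S + (205 - 1*201) = -339*(-551268/455) + (205 - 1*201) = 186879852/455 + (205 - 201) = 186879852/455 + 4 = 186881672/455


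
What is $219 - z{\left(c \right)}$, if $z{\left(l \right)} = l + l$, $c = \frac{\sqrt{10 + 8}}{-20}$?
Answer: $219 + \frac{3 \sqrt{2}}{10} \approx 219.42$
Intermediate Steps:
$c = - \frac{3 \sqrt{2}}{20}$ ($c = \sqrt{18} \left(- \frac{1}{20}\right) = 3 \sqrt{2} \left(- \frac{1}{20}\right) = - \frac{3 \sqrt{2}}{20} \approx -0.21213$)
$z{\left(l \right)} = 2 l$
$219 - z{\left(c \right)} = 219 - 2 \left(- \frac{3 \sqrt{2}}{20}\right) = 219 - - \frac{3 \sqrt{2}}{10} = 219 + \frac{3 \sqrt{2}}{10}$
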